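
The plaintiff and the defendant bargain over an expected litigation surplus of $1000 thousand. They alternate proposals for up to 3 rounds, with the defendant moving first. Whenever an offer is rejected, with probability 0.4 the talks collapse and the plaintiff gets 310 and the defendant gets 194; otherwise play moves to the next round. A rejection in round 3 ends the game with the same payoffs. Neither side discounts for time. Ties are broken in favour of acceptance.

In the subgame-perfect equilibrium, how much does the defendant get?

Round 3 (the defendant proposes): the plaintiff gets 310 if talks fail, so the defendant offers 310 and keeps 690.
Round 2 (the plaintiff proposes): rejecting gives the defendant an expected 0.6 × 690 + 0.4 × 194 = 491.6, so the plaintiff offers 491.6, keeping 508.4.
Round 1 (the defendant proposes): rejecting gives the plaintiff an expected 0.6 × 508.4 + 0.4 × 310 = 429.04, so the defendant offers 429.04, keeping 570.96.

570.96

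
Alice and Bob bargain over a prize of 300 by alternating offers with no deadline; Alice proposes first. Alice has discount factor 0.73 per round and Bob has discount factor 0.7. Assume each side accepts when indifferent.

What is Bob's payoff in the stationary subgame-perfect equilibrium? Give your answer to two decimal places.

In a stationary SPE each proposer offers the other exactly their discounted continuation value.
If Alice keeps x when proposing and Bob keeps y when proposing, then x = 300 − 0.7y and y = 300 − 0.73x.
Solving: x = 300(1 − 0.7) / (1 − 0.73·0.7) = 90 / 0.489 ≈ 184.0491.
Bob gets 300 − 184.0491 ≈ 115.9509.

115.95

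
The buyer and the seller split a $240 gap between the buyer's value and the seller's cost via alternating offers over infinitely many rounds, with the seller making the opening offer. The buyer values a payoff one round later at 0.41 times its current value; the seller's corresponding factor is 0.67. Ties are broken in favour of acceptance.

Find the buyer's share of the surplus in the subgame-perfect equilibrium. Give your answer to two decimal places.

44.77

In a stationary SPE each proposer offers the other exactly their discounted continuation value.
If the seller keeps x when proposing and the buyer keeps y when proposing, then x = 240 − 0.41y and y = 240 − 0.67x.
Solving: x = 240(1 − 0.41) / (1 − 0.67·0.41) = 141.6 / 0.7253 ≈ 195.2296.
The buyer gets 240 − 195.2296 ≈ 44.7704.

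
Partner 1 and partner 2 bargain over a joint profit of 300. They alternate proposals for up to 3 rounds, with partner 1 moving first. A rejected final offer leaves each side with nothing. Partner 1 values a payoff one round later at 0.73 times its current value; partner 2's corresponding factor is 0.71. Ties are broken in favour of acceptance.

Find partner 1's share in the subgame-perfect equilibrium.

Round 3 (partner 1 proposes): partner 2 will accept anything ≥ 0, so partner 1 offers 0 and keeps 300.
Round 2 (partner 2 proposes): partner 1 can get 300 next round, worth 0.73 × 300 = 219 now, so partner 2 offers 219, keeping 81.
Round 1 (partner 1 proposes): partner 2 can get 81 next round, worth 0.71 × 81 = 57.51 now. Partner 1 offers 57.51 and keeps 300 − 57.51 = 242.49.

242.49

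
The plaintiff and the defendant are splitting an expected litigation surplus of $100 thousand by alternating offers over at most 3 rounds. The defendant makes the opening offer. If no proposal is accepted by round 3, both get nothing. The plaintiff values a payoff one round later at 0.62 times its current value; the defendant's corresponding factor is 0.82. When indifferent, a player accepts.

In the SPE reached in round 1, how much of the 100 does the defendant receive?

88.84

Round 3 (the defendant proposes): rejection yields 0 for the plaintiff; the defendant offers 0 and keeps 100.
Round 2 (the plaintiff proposes): the defendant can get 100 next round, worth 0.82 × 100 = 82 now; the plaintiff offers that and keeps 18.
Round 1 (the defendant proposes): the plaintiff can get 18 next round, worth 0.62 × 18 = 11.16 now, so the defendant offers 11.16, keeping 88.84.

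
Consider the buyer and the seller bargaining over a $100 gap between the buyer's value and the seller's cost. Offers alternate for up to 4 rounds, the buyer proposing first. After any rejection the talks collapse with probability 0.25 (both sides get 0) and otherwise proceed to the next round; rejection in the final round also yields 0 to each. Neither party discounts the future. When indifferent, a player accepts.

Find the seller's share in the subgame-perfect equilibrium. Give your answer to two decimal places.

By backward induction:
Round 4 (the seller proposes): rejection yields 0 for the buyer; the seller offers 0 and keeps 100.
Round 3 (the buyer proposes): rejecting gives the seller an expected 0.75 × 100 = 75. The buyer offers 75 and keeps 100 − 75 = 25.
Round 2 (the seller proposes): rejecting gives the buyer an expected 0.75 × 25 = 18.75; the seller offers that and keeps 81.25.
Round 1 (the buyer proposes): rejecting gives the seller an expected 0.75 × 81.25 = 60.9375, so the buyer offers 60.9375, keeping 39.0625.

60.94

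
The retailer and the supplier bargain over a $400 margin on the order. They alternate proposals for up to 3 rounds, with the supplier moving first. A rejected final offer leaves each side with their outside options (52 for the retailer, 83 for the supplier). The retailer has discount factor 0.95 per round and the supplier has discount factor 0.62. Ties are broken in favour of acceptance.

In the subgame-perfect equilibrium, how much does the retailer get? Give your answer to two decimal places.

175.03

Solve by backward induction from round 3.
Round 3 (the supplier proposes): the retailer gets 52 if talks fail, so the supplier offers 52 and keeps 348.
Round 2 (the retailer proposes): the supplier can get 348 next round, worth 0.62 × 348 = 215.76 now, so the retailer offers 215.76, keeping 184.24.
Round 1 (the supplier proposes): the retailer can get 184.24 next round, worth 0.95 × 184.24 = 175.028 now, so the supplier offers 175.028, keeping 224.972.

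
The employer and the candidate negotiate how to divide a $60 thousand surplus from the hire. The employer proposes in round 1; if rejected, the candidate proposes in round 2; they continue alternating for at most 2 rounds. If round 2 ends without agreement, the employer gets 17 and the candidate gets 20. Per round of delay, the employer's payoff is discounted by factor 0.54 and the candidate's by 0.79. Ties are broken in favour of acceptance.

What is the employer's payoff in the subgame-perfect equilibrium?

26.03

By backward induction:
Round 2 (the candidate proposes): the employer gets 17 if talks fail, so the candidate offers 17 and keeps 43.
Round 1 (the employer proposes): the candidate can get 43 next round, worth 0.79 × 43 = 33.97 now; the employer offers that and keeps 26.03.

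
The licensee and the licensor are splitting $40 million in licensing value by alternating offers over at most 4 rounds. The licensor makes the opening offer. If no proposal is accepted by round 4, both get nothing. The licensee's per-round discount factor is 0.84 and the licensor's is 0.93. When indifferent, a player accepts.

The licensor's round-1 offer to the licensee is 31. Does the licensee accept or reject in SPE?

Accept

Work out the licensee's continuation value if the offer is rejected.
Round 4 (the licensee proposes): the licensor will accept anything ≥ 0, so the licensee offers 0 and keeps 40.
Round 3 (the licensor proposes): the licensee can get 40 next round, worth 0.84 × 40 = 33.6 now. The licensor offers 33.6 and keeps 40 − 33.6 = 6.4.
Round 2 (the licensee proposes): the licensor can get 6.4 next round, worth 0.93 × 6.4 = 5.952 now. The licensee offers 5.952 and keeps 40 − 5.952 = 34.048.
So by rejecting in round 1, the licensee gets 34.048 next round, worth 0.84 × 34.048 = 28.60032 now.
Offer 31 ≥ 28.60032, so the licensee accepts.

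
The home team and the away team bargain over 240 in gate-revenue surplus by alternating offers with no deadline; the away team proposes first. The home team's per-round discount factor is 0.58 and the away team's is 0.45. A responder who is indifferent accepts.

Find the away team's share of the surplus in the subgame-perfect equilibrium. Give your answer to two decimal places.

136.40

Let x be the away team's share when the away team proposes and y be the home team's share when the home team proposes.
The home team accepts iff offered ≥ 0.58·y, so x = 240 − 0.58y. Symmetrically y = 240 − 0.45x.
Substituting: x = 240 − 0.58(240 − 0.45x), giving x(1 − 0.45·0.58) = 240(1 − 0.58).
So x = 240 × 0.42 / 0.739 ≈ 136.4005, and the home team receives 240 − x ≈ 103.5995.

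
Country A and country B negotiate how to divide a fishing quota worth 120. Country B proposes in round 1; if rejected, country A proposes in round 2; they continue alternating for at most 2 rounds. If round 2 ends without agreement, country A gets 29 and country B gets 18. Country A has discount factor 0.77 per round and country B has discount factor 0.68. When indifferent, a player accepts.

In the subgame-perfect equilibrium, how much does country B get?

Round 2 (country A proposes): country B gets 18 if talks fail, so country A offers 18 and keeps 102.
Round 1 (country B proposes): country A can get 102 next round, worth 0.77 × 102 = 78.54 now. Country B offers 78.54 and keeps 120 − 78.54 = 41.46.

41.46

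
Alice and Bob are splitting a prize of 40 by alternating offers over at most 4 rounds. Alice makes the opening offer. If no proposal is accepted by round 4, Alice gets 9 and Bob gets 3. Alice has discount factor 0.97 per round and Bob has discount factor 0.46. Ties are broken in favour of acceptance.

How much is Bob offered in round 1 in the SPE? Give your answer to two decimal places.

6.91

By backward induction:
Round 4 (Bob proposes): Alice gets 9 if talks fail, so Bob offers 9 and keeps 31.
Round 3 (Alice proposes): Bob can get 31 next round, worth 0.46 × 31 = 14.26 now; Alice offers that and keeps 25.74.
Round 2 (Bob proposes): Alice can get 25.74 next round, worth 0.97 × 25.74 = 24.9678 now, so Bob offers 24.9678, keeping 15.0322.
Round 1 (Alice proposes): Bob can get 15.0322 next round, worth 0.46 × 15.0322 = 6.914812 now; Alice offers that and keeps 33.085188.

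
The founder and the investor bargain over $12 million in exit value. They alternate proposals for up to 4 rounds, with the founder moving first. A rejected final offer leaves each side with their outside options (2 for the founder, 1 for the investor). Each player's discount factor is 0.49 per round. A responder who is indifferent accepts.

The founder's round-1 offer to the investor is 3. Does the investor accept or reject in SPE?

Round 4 (the investor proposes): the founder gets 2 if talks fail, so the investor offers 2 and keeps 10.
Round 3 (the founder proposes): the investor can get 10 next round, worth 0.49 × 10 = 4.9 now. The founder offers 4.9 and keeps 12 − 4.9 = 7.1.
Round 2 (the investor proposes): the founder can get 7.1 next round, worth 0.49 × 7.1 = 3.479 now. The investor offers 3.479 and keeps 12 − 3.479 = 8.521.
So by rejecting in round 1, the investor gets 8.521 next round, worth 0.49 × 8.521 = 4.17529 now.
Offer 3 < 4.17529, so the investor rejects.

Reject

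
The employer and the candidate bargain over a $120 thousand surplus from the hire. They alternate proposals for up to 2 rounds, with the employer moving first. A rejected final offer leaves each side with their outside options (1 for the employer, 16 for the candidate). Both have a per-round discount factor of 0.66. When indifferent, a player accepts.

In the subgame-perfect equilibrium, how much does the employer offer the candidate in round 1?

78.54

Round 2 (the candidate proposes): the employer gets 1 if talks fail, so the candidate offers 1 and keeps 119.
Round 1 (the employer proposes): the candidate can get 119 next round, worth 0.66 × 119 = 78.54 now, so the employer offers 78.54, keeping 41.46.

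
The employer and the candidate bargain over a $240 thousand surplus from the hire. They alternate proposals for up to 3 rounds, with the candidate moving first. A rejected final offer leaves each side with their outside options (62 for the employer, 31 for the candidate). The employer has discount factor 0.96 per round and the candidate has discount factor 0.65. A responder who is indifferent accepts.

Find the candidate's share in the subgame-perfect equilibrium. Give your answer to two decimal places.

120.67

Round 3 (the candidate proposes): the employer gets 62 if talks fail, so the candidate offers 62 and keeps 178.
Round 2 (the employer proposes): the candidate can get 178 next round, worth 0.65 × 178 = 115.7 now, so the employer offers 115.7, keeping 124.3.
Round 1 (the candidate proposes): the employer can get 124.3 next round, worth 0.96 × 124.3 = 119.328 now, so the candidate offers 119.328, keeping 120.672.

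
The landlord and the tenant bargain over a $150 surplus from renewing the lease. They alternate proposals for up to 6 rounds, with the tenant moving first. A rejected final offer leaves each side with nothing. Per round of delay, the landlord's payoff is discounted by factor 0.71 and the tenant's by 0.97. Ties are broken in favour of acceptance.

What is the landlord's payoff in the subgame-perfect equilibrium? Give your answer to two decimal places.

Round 6 (the landlord proposes): the tenant will accept anything ≥ 0, so the landlord offers 0 and keeps 150.
Round 5 (the tenant proposes): the landlord can get 150 next round, worth 0.71 × 150 = 106.5 now. The tenant offers 106.5 and keeps 150 − 106.5 = 43.5.
Round 4 (the landlord proposes): the tenant can get 43.5 next round, worth 0.97 × 43.5 = 42.195 now, so the landlord offers 42.195, keeping 107.805.
Round 3 (the tenant proposes): the landlord can get 107.805 next round, worth 0.71 × 107.805 = 76.54155 now; the tenant offers that and keeps 73.45845.
Round 2 (the landlord proposes): the tenant can get 73.45845 next round, worth 0.97 × 73.45845 = 71.2546965 now; the landlord offers that and keeps 78.7453035.
Round 1 (the tenant proposes): the landlord can get 78.7453035 next round, worth 0.71 × 78.7453035 = 55.909165485 now; the tenant offers that and keeps 94.090834515.

55.91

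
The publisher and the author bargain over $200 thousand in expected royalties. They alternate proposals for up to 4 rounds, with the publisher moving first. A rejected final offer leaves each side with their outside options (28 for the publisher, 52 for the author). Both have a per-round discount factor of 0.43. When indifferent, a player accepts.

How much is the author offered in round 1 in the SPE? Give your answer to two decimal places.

By backward induction:
Round 4 (the author proposes): the publisher gets 28 if talks fail, so the author offers 28 and keeps 172.
Round 3 (the publisher proposes): the author can get 172 next round, worth 0.43 × 172 = 73.96 now; the publisher offers that and keeps 126.04.
Round 2 (the author proposes): the publisher can get 126.04 next round, worth 0.43 × 126.04 = 54.1972 now; the author offers that and keeps 145.8028.
Round 1 (the publisher proposes): the author can get 145.8028 next round, worth 0.43 × 145.8028 = 62.695204 now; the publisher offers that and keeps 137.304796.

62.70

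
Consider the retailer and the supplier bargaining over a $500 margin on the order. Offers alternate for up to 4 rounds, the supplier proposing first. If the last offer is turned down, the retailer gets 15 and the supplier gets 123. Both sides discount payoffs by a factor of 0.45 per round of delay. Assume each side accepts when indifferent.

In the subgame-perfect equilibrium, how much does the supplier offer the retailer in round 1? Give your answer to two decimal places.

Round 4 (the retailer proposes): the supplier gets 123 if talks fail, so the retailer offers 123 and keeps 377.
Round 3 (the supplier proposes): the retailer can get 377 next round, worth 0.45 × 377 = 169.65 now; the supplier offers that and keeps 330.35.
Round 2 (the retailer proposes): the supplier can get 330.35 next round, worth 0.45 × 330.35 = 148.6575 now, so the retailer offers 148.6575, keeping 351.3425.
Round 1 (the supplier proposes): the retailer can get 351.3425 next round, worth 0.45 × 351.3425 = 158.104125 now; the supplier offers that and keeps 341.895875.

158.10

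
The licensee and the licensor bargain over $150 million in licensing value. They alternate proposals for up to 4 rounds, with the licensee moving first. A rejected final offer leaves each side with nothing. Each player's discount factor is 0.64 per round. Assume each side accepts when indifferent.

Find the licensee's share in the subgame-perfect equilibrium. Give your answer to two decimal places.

76.12

Round 4 (the licensor proposes): the licensee will accept anything ≥ 0, so the licensor offers 0 and keeps 150.
Round 3 (the licensee proposes): the licensor can get 150 next round, worth 0.64 × 150 = 96 now. The licensee offers 96 and keeps 150 − 96 = 54.
Round 2 (the licensor proposes): the licensee can get 54 next round, worth 0.64 × 54 = 34.56 now. The licensor offers 34.56 and keeps 150 − 34.56 = 115.44.
Round 1 (the licensee proposes): the licensor can get 115.44 next round, worth 0.64 × 115.44 = 73.8816 now; the licensee offers that and keeps 76.1184.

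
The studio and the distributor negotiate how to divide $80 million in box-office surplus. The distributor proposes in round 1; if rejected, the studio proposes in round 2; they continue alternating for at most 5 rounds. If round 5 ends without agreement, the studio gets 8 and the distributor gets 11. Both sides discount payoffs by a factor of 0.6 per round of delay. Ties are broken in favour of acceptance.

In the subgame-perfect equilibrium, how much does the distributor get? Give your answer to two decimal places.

Round 5 (the distributor proposes): the studio gets 8 if talks fail, so the distributor offers 8 and keeps 72.
Round 4 (the studio proposes): the distributor can get 72 next round, worth 0.6 × 72 = 43.2 now, so the studio offers 43.2, keeping 36.8.
Round 3 (the distributor proposes): the studio can get 36.8 next round, worth 0.6 × 36.8 = 22.08 now; the distributor offers that and keeps 57.92.
Round 2 (the studio proposes): the distributor can get 57.92 next round, worth 0.6 × 57.92 = 34.752 now, so the studio offers 34.752, keeping 45.248.
Round 1 (the distributor proposes): the studio can get 45.248 next round, worth 0.6 × 45.248 = 27.1488 now. The distributor offers 27.1488 and keeps 80 − 27.1488 = 52.8512.

52.85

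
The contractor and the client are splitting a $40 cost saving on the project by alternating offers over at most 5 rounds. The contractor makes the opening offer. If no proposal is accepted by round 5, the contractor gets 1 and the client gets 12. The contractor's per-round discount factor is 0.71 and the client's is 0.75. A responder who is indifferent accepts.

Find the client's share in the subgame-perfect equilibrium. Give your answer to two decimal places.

16.74

Round 5 (the contractor proposes): the client gets 12 if talks fail, so the contractor offers 12 and keeps 28.
Round 4 (the client proposes): the contractor can get 28 next round, worth 0.71 × 28 = 19.88 now. The client offers 19.88 and keeps 40 − 19.88 = 20.12.
Round 3 (the contractor proposes): the client can get 20.12 next round, worth 0.75 × 20.12 = 15.09 now; the contractor offers that and keeps 24.91.
Round 2 (the client proposes): the contractor can get 24.91 next round, worth 0.71 × 24.91 = 17.6861 now; the client offers that and keeps 22.3139.
Round 1 (the contractor proposes): the client can get 22.3139 next round, worth 0.75 × 22.3139 = 16.735425 now, so the contractor offers 16.735425, keeping 23.264575.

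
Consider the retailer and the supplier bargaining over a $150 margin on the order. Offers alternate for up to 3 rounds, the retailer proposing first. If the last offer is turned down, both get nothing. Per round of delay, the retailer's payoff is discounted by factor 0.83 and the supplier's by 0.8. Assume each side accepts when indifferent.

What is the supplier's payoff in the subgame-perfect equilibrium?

20.4

Round 3 (the retailer proposes): the supplier will accept anything ≥ 0, so the retailer offers 0 and keeps 150.
Round 2 (the supplier proposes): the retailer can get 150 next round, worth 0.83 × 150 = 124.5 now; the supplier offers that and keeps 25.5.
Round 1 (the retailer proposes): the supplier can get 25.5 next round, worth 0.8 × 25.5 = 20.4 now; the retailer offers that and keeps 129.6.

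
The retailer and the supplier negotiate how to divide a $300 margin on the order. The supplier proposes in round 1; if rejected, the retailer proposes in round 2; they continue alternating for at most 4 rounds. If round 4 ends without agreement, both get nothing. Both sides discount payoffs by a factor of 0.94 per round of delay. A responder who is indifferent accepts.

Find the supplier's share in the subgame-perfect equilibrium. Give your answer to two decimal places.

Solve by backward induction from round 4.
Round 4 (the retailer proposes): the supplier will accept anything ≥ 0, so the retailer offers 0 and keeps 300.
Round 3 (the supplier proposes): the retailer can get 300 next round, worth 0.94 × 300 = 282 now; the supplier offers that and keeps 18.
Round 2 (the retailer proposes): the supplier can get 18 next round, worth 0.94 × 18 = 16.92 now. The retailer offers 16.92 and keeps 300 − 16.92 = 283.08.
Round 1 (the supplier proposes): the retailer can get 283.08 next round, worth 0.94 × 283.08 = 266.0952 now; the supplier offers that and keeps 33.9048.

33.90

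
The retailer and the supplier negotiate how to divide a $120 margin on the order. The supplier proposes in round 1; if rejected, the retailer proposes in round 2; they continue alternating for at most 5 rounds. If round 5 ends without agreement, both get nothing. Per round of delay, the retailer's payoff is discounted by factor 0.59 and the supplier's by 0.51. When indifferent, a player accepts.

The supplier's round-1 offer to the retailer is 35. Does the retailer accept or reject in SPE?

Reject

Work out the retailer's continuation value if the offer is rejected.
Round 5 (the supplier proposes): rejection yields 0 for the retailer; the supplier offers 0 and keeps 120.
Round 4 (the retailer proposes): the supplier can get 120 next round, worth 0.51 × 120 = 61.2 now; the retailer offers that and keeps 58.8.
Round 3 (the supplier proposes): the retailer can get 58.8 next round, worth 0.59 × 58.8 = 34.692 now; the supplier offers that and keeps 85.308.
Round 2 (the retailer proposes): the supplier can get 85.308 next round, worth 0.51 × 85.308 = 43.50708 now, so the retailer offers 43.50708, keeping 76.49292.
So by rejecting in round 1, the retailer gets 76.49292 next round, worth 0.59 × 76.49292 = 45.1308228 now.
Offer 35 < 45.1308228, so the retailer rejects.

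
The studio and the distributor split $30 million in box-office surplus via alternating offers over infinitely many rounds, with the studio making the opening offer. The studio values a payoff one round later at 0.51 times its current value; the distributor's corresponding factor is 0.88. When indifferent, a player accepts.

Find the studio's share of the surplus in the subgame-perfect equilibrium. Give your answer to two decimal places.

In a stationary SPE each proposer offers the other exactly their discounted continuation value.
If the studio keeps x when proposing and the distributor keeps y when proposing, then x = 30 − 0.88y and y = 30 − 0.51x.
Solving: x = 30(1 − 0.88) / (1 − 0.51·0.88) = 3.6 / 0.5512 ≈ 6.5312.
The distributor gets 30 − 6.5312 ≈ 23.4688.

6.53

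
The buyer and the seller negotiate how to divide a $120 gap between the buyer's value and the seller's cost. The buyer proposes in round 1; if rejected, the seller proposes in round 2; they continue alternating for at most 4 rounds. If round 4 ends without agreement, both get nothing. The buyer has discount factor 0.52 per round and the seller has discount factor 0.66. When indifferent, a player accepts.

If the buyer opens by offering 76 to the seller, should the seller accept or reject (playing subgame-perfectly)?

Accept

Round 4 (the seller proposes): the buyer will accept anything ≥ 0, so the seller offers 0 and keeps 120.
Round 3 (the buyer proposes): the seller can get 120 next round, worth 0.66 × 120 = 79.2 now. The buyer offers 79.2 and keeps 120 − 79.2 = 40.8.
Round 2 (the seller proposes): the buyer can get 40.8 next round, worth 0.52 × 40.8 = 21.216 now; the seller offers that and keeps 98.784.
So by rejecting in round 1, the seller gets 98.784 next round, worth 0.66 × 98.784 = 65.19744 now.
Offer 76 ≥ 65.19744, so the seller accepts.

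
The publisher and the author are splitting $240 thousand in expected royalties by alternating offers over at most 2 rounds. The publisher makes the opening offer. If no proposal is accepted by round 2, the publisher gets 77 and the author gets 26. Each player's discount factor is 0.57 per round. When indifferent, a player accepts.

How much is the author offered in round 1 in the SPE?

Work backward from the last round.
Round 2 (the author proposes): the publisher gets 77 if talks fail, so the author offers 77 and keeps 163.
Round 1 (the publisher proposes): the author can get 163 next round, worth 0.57 × 163 = 92.91 now, so the publisher offers 92.91, keeping 147.09.

92.91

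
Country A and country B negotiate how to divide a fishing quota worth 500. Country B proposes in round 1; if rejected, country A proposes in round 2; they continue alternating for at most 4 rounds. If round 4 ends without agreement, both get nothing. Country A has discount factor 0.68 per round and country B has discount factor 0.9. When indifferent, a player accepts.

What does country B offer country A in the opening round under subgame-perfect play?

242.08

Solve by backward induction from round 4.
Round 4 (country A proposes): country B will accept anything ≥ 0, so country A offers 0 and keeps 500.
Round 3 (country B proposes): country A can get 500 next round, worth 0.68 × 500 = 340 now. Country B offers 340 and keeps 500 − 340 = 160.
Round 2 (country A proposes): country B can get 160 next round, worth 0.9 × 160 = 144 now. Country A offers 144 and keeps 500 − 144 = 356.
Round 1 (country B proposes): country A can get 356 next round, worth 0.68 × 356 = 242.08 now; country B offers that and keeps 257.92.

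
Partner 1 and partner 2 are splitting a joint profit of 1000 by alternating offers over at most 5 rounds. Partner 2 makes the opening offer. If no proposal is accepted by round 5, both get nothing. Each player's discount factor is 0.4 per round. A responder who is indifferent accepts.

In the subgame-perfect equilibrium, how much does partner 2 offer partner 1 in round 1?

278.4

Round 5 (partner 2 proposes): rejection yields 0 for partner 1; partner 2 offers 0 and keeps 1000.
Round 4 (partner 1 proposes): partner 2 can get 1000 next round, worth 0.4 × 1000 = 400 now; partner 1 offers that and keeps 600.
Round 3 (partner 2 proposes): partner 1 can get 600 next round, worth 0.4 × 600 = 240 now, so partner 2 offers 240, keeping 760.
Round 2 (partner 1 proposes): partner 2 can get 760 next round, worth 0.4 × 760 = 304 now; partner 1 offers that and keeps 696.
Round 1 (partner 2 proposes): partner 1 can get 696 next round, worth 0.4 × 696 = 278.4 now. Partner 2 offers 278.4 and keeps 1000 − 278.4 = 721.6.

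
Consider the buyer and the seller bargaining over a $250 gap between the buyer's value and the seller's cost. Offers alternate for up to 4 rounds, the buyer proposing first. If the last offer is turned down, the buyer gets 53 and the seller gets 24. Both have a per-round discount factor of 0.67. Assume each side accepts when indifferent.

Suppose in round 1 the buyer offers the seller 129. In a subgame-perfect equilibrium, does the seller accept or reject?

Round 4 (the seller proposes): the buyer gets 53 if talks fail, so the seller offers 53 and keeps 197.
Round 3 (the buyer proposes): the seller can get 197 next round, worth 0.67 × 197 = 131.99 now; the buyer offers that and keeps 118.01.
Round 2 (the seller proposes): the buyer can get 118.01 next round, worth 0.67 × 118.01 = 79.0667 now. The seller offers 79.0667 and keeps 250 − 79.0667 = 170.9333.
So by rejecting in round 1, the seller gets 170.9333 next round, worth 0.67 × 170.9333 = 114.525311 now.
Offer 129 ≥ 114.525311, so the seller accepts.

Accept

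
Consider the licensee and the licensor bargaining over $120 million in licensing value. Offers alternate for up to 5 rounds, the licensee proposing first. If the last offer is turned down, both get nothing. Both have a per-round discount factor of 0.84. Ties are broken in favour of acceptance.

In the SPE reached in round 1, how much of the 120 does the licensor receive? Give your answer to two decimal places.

Solve by backward induction from round 5.
Round 5 (the licensee proposes): the licensor will accept anything ≥ 0, so the licensee offers 0 and keeps 120.
Round 4 (the licensor proposes): the licensee can get 120 next round, worth 0.84 × 120 = 100.8 now, so the licensor offers 100.8, keeping 19.2.
Round 3 (the licensee proposes): the licensor can get 19.2 next round, worth 0.84 × 19.2 = 16.128 now, so the licensee offers 16.128, keeping 103.872.
Round 2 (the licensor proposes): the licensee can get 103.872 next round, worth 0.84 × 103.872 = 87.25248 now; the licensor offers that and keeps 32.74752.
Round 1 (the licensee proposes): the licensor can get 32.74752 next round, worth 0.84 × 32.74752 = 27.5079168 now. The licensee offers 27.5079168 and keeps 120 − 27.5079168 = 92.4920832.

27.51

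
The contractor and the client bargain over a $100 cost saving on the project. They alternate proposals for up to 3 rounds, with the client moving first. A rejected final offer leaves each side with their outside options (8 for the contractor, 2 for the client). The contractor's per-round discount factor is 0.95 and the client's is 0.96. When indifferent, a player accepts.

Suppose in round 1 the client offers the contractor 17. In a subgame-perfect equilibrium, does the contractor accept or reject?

Work out the contractor's continuation value if the offer is rejected.
Round 3 (the client proposes): the contractor gets 8 if talks fail, so the client offers 8 and keeps 92.
Round 2 (the contractor proposes): the client can get 92 next round, worth 0.96 × 92 = 88.32 now; the contractor offers that and keeps 11.68.
So by rejecting in round 1, the contractor gets 11.68 next round, worth 0.95 × 11.68 = 11.096 now.
Offer 17 ≥ 11.096, so the contractor accepts.

Accept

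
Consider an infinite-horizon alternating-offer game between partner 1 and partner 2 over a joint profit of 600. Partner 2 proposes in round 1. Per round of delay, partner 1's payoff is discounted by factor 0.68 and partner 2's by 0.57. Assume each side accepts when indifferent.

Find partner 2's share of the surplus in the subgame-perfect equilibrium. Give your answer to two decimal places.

In a stationary SPE each proposer offers the other exactly their discounted continuation value.
If partner 2 keeps x when proposing and partner 1 keeps y when proposing, then x = 600 − 0.68y and y = 600 − 0.57x.
Solving: x = 600(1 − 0.68) / (1 − 0.57·0.68) = 192 / 0.6124 ≈ 313.5206.
Partner 1 gets 600 − 313.5206 ≈ 286.4794.

313.52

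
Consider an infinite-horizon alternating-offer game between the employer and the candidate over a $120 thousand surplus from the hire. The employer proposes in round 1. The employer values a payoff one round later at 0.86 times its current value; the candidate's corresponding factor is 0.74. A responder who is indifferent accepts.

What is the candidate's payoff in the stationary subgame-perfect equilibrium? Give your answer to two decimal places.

When the employer proposes, the candidate accepts any offer worth at least 0.74 times what the candidate would get by proposing next round; and vice versa.
This gives x = 120 − 0.74y and y = 120 − 0.86x, where x and y are each side's share when it proposes.
Hence (1 − 0.74·0.86)x = 120(1 − 0.74), i.e. 0.3636·x = 31.2.
x ≈ 85.8086; the candidate's share is 120 − x ≈ 34.1914.

34.19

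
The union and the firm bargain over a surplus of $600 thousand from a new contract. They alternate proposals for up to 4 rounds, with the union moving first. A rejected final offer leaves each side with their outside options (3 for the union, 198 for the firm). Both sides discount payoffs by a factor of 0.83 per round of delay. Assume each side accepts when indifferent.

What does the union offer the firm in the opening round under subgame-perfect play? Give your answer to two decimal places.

Round 4 (the firm proposes): the union gets 3 if talks fail, so the firm offers 3 and keeps 597.
Round 3 (the union proposes): the firm can get 597 next round, worth 0.83 × 597 = 495.51 now, so the union offers 495.51, keeping 104.49.
Round 2 (the firm proposes): the union can get 104.49 next round, worth 0.83 × 104.49 = 86.7267 now, so the firm offers 86.7267, keeping 513.2733.
Round 1 (the union proposes): the firm can get 513.2733 next round, worth 0.83 × 513.2733 = 426.016839 now. The union offers 426.016839 and keeps 600 − 426.016839 = 173.983161.

426.02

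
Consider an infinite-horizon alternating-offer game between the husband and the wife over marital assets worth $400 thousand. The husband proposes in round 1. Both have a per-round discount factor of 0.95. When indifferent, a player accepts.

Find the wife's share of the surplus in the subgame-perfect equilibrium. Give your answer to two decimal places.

When the husband proposes, the wife accepts any offer worth at least 0.95 times what the wife would get by proposing next round; and vice versa.
This gives x = 400 − 0.95y and y = 400 − 0.95x, where x and y are each side's share when it proposes.
Hence (1 − 0.95·0.95)x = 400(1 − 0.95), i.e. 0.0975·x = 20.
x ≈ 205.1282; the wife's share is 400 − x ≈ 194.8718.

194.87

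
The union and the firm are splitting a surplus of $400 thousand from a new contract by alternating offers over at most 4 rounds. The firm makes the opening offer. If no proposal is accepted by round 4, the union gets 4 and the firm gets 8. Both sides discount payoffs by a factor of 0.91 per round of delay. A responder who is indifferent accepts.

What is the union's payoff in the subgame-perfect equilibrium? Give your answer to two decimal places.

328.16

Solve by backward induction from round 4.
Round 4 (the union proposes): the firm gets 8 if talks fail, so the union offers 8 and keeps 392.
Round 3 (the firm proposes): the union can get 392 next round, worth 0.91 × 392 = 356.72 now. The firm offers 356.72 and keeps 400 − 356.72 = 43.28.
Round 2 (the union proposes): the firm can get 43.28 next round, worth 0.91 × 43.28 = 39.3848 now; the union offers that and keeps 360.6152.
Round 1 (the firm proposes): the union can get 360.6152 next round, worth 0.91 × 360.6152 = 328.159832 now. The firm offers 328.159832 and keeps 400 − 328.159832 = 71.840168.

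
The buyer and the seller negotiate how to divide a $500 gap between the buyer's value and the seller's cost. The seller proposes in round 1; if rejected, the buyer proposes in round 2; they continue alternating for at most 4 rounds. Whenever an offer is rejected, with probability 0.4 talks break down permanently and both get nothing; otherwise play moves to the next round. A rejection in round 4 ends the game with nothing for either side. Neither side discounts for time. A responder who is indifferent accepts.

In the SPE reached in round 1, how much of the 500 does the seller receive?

272

Round 4 (the buyer proposes): rejection yields 0 for the seller; the buyer offers 0 and keeps 500.
Round 3 (the seller proposes): rejecting gives the buyer an expected 0.6 × 500 = 300, so the seller offers 300, keeping 200.
Round 2 (the buyer proposes): rejecting gives the seller an expected 0.6 × 200 = 120; the buyer offers that and keeps 380.
Round 1 (the seller proposes): rejecting gives the buyer an expected 0.6 × 380 = 228, so the seller offers 228, keeping 272.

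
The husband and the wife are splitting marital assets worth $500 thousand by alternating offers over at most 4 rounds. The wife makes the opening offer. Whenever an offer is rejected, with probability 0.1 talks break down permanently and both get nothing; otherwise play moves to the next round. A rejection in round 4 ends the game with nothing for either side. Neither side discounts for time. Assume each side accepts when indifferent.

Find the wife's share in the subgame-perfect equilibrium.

By backward induction:
Round 4 (the husband proposes): rejection yields 0 for the wife; the husband offers 0 and keeps 500.
Round 3 (the wife proposes): rejecting gives the husband an expected 0.9 × 500 = 450; the wife offers that and keeps 50.
Round 2 (the husband proposes): rejecting gives the wife an expected 0.9 × 50 = 45; the husband offers that and keeps 455.
Round 1 (the wife proposes): rejecting gives the husband an expected 0.9 × 455 = 409.5, so the wife offers 409.5, keeping 90.5.

90.5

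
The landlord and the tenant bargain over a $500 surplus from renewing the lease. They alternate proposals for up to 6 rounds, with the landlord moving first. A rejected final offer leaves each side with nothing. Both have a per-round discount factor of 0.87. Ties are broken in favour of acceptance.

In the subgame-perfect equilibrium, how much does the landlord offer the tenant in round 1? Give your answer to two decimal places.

By backward induction:
Round 6 (the tenant proposes): the landlord will accept anything ≥ 0, so the tenant offers 0 and keeps 500.
Round 5 (the landlord proposes): the tenant can get 500 next round, worth 0.87 × 500 = 435 now, so the landlord offers 435, keeping 65.
Round 4 (the tenant proposes): the landlord can get 65 next round, worth 0.87 × 65 = 56.55 now. The tenant offers 56.55 and keeps 500 − 56.55 = 443.45.
Round 3 (the landlord proposes): the tenant can get 443.45 next round, worth 0.87 × 443.45 = 385.8015 now; the landlord offers that and keeps 114.1985.
Round 2 (the tenant proposes): the landlord can get 114.1985 next round, worth 0.87 × 114.1985 = 99.352695 now; the tenant offers that and keeps 400.647305.
Round 1 (the landlord proposes): the tenant can get 400.647305 next round, worth 0.87 × 400.647305 = 348.56315535 now. The landlord offers 348.56315535 and keeps 500 − 348.56315535 = 151.43684465.

348.56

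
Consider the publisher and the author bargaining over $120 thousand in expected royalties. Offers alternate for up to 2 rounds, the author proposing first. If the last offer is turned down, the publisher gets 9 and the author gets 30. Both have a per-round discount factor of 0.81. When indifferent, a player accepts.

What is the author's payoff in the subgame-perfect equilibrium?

47.1

By backward induction:
Round 2 (the publisher proposes): the author gets 30 if talks fail, so the publisher offers 30 and keeps 90.
Round 1 (the author proposes): the publisher can get 90 next round, worth 0.81 × 90 = 72.9 now. The author offers 72.9 and keeps 120 − 72.9 = 47.1.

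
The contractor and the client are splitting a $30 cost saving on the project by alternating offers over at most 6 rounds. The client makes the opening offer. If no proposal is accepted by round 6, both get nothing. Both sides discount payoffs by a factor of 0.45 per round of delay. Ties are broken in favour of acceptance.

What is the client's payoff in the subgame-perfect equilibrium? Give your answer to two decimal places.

20.52

Round 6 (the contractor proposes): rejection yields 0 for the client; the contractor offers 0 and keeps 30.
Round 5 (the client proposes): the contractor can get 30 next round, worth 0.45 × 30 = 13.5 now; the client offers that and keeps 16.5.
Round 4 (the contractor proposes): the client can get 16.5 next round, worth 0.45 × 16.5 = 7.425 now; the contractor offers that and keeps 22.575.
Round 3 (the client proposes): the contractor can get 22.575 next round, worth 0.45 × 22.575 = 10.15875 now. The client offers 10.15875 and keeps 30 − 10.15875 = 19.84125.
Round 2 (the contractor proposes): the client can get 19.84125 next round, worth 0.45 × 19.84125 = 8.9285625 now. The contractor offers 8.9285625 and keeps 30 − 8.9285625 = 21.0714375.
Round 1 (the client proposes): the contractor can get 21.0714375 next round, worth 0.45 × 21.0714375 = 9.482146875 now, so the client offers 9.482146875, keeping 20.517853125.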